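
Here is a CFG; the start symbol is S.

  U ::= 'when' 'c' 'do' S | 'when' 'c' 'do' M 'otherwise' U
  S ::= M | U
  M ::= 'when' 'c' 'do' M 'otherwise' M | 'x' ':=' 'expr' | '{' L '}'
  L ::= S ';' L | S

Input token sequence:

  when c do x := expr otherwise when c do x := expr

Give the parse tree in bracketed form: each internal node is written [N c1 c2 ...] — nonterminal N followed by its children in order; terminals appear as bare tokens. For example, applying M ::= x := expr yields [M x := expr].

S
U
when c do M otherwise U
when c do x := expr otherwise U
when c do x := expr otherwise when c do S
when c do x := expr otherwise when c do M
when c do x := expr otherwise when c do x := expr

[S [U when c do [M x := expr] otherwise [U when c do [S [M x := expr]]]]]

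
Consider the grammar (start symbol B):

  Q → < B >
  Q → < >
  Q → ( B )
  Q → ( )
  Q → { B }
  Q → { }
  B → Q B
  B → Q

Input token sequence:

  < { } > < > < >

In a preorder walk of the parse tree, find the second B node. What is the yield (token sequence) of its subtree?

[B [Q < [B [Q { }]] >] [B [Q < >] [B [Q < >]]]]

{ }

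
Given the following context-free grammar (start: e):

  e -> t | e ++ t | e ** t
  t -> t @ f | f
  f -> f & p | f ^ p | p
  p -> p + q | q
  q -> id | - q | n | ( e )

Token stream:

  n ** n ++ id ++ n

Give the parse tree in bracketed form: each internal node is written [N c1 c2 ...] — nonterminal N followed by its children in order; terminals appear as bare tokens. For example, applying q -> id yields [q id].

e
e ++ t
e ++ t ++ t
e ** t ++ t ++ t
t ** t ++ t ++ t
f ** t ++ t ++ t
p ** t ++ t ++ t
q ** t ++ t ++ t
n ** t ++ t ++ t
n ** f ++ t ++ t
n ** p ++ t ++ t
n ** q ++ t ++ t
n ** n ++ t ++ t
n ** n ++ f ++ t
n ** n ++ p ++ t
n ** n ++ q ++ t
n ** n ++ id ++ t
n ** n ++ id ++ f
n ** n ++ id ++ p
n ** n ++ id ++ q
n ** n ++ id ++ n

[e [e [e [e [t [f [p [q n]]]]] ** [t [f [p [q n]]]]] ++ [t [f [p [q id]]]]] ++ [t [f [p [q n]]]]]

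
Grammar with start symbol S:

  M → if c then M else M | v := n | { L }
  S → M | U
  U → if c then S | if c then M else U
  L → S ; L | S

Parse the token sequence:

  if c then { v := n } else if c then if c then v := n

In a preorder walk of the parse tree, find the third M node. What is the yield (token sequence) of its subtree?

v := n

[S [U if c then [M { [L [S [M v := n]]] }] else [U if c then [S [U if c then [S [M v := n]]]]]]]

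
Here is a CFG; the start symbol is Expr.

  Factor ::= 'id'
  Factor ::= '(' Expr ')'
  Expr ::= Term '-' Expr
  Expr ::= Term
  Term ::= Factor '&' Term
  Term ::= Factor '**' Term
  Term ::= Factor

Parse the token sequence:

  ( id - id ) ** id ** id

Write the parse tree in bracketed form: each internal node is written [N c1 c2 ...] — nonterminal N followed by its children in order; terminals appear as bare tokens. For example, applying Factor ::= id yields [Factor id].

[Expr [Term [Factor ( [Expr [Term [Factor id]] - [Expr [Term [Factor id]]]] )] ** [Term [Factor id] ** [Term [Factor id]]]]]

Expr
Term
Factor ** Term
( Expr ) ** Term
( Term - Expr ) ** Term
( Factor - Expr ) ** Term
( id - Expr ) ** Term
( id - Term ) ** Term
( id - Factor ) ** Term
( id - id ) ** Term
( id - id ) ** Factor ** Term
( id - id ) ** id ** Term
( id - id ) ** id ** Factor
( id - id ) ** id ** id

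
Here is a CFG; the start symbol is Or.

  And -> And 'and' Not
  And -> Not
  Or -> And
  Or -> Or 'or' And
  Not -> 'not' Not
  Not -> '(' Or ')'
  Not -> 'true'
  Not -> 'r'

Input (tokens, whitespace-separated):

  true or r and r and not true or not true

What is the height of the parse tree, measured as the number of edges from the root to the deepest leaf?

6

[Or [Or [Or [And [Not true]]] or [And [And [And [Not r]] and [Not r]] and [Not not [Not true]]]] or [And [Not not [Not true]]]]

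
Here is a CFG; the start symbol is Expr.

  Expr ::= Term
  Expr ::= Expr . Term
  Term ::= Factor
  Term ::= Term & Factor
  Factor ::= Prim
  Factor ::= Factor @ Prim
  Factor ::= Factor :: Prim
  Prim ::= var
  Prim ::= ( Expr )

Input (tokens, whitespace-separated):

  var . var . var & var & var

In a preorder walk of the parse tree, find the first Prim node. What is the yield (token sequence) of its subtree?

var

[Expr [Expr [Expr [Term [Factor [Prim var]]]] . [Term [Factor [Prim var]]]] . [Term [Term [Term [Factor [Prim var]]] & [Factor [Prim var]]] & [Factor [Prim var]]]]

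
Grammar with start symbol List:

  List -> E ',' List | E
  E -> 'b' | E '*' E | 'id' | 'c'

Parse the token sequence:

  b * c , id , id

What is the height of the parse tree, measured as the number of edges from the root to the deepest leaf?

[List [E [E b] * [E c]] , [List [E id] , [List [E id]]]]

4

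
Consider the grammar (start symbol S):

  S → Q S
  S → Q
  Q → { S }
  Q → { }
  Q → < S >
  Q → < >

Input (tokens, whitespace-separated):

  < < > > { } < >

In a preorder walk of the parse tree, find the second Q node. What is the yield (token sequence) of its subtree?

< >

[S [Q < [S [Q < >]] >] [S [Q { }] [S [Q < >]]]]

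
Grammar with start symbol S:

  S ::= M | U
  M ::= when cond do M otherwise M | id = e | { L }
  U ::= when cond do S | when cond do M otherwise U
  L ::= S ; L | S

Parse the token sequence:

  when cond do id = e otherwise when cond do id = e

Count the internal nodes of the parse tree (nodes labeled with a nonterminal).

[S [U when cond do [M id = e] otherwise [U when cond do [S [M id = e]]]]]

6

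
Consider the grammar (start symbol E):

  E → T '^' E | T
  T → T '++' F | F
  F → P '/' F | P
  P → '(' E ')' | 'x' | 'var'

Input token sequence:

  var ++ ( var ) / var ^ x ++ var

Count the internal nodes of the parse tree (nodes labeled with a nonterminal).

20

[E [T [T [F [P var]]] ++ [F [P ( [E [T [F [P var]]]] )] / [F [P var]]]] ^ [E [T [T [F [P x]]] ++ [F [P var]]]]]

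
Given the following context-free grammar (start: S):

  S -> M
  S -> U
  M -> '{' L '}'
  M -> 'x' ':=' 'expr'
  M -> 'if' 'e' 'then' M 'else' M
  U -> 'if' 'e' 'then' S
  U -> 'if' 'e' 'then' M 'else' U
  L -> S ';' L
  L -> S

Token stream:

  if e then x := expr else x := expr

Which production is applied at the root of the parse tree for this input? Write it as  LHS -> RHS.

[S [M if e then [M x := expr] else [M x := expr]]]

S -> M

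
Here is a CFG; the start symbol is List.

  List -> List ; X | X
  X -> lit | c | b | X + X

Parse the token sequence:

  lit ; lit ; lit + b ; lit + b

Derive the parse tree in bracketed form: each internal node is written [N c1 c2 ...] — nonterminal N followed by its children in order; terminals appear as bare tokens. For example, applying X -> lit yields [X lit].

List
List ; X
List ; X ; X
List ; X ; X ; X
X ; X ; X ; X
lit ; X ; X ; X
lit ; lit ; X ; X
lit ; lit ; X + X ; X
lit ; lit ; lit + X ; X
lit ; lit ; lit + b ; X
lit ; lit ; lit + b ; X + X
lit ; lit ; lit + b ; lit + X
lit ; lit ; lit + b ; lit + b

[List [List [List [List [X lit]] ; [X lit]] ; [X [X lit] + [X b]]] ; [X [X lit] + [X b]]]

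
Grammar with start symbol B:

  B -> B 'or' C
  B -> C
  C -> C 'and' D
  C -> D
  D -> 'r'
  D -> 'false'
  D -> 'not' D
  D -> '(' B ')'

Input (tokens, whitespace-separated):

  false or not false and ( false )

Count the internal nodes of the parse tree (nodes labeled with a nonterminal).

[B [B [C [D false]]] or [C [C [D not [D false]]] and [D ( [B [C [D false]]] )]]]

12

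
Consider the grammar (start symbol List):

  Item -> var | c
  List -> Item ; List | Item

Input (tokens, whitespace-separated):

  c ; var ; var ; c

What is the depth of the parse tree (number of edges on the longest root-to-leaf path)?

[List [Item c] ; [List [Item var] ; [List [Item var] ; [List [Item c]]]]]

5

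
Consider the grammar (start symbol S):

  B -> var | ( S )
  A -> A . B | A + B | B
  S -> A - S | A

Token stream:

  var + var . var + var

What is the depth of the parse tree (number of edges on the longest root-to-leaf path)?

[S [A [A [A [A [B var]] + [B var]] . [B var]] + [B var]]]

6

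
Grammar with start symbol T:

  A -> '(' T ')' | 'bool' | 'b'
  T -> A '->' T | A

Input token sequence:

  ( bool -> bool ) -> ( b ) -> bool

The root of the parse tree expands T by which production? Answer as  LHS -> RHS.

[T [A ( [T [A bool] -> [T [A bool]]] )] -> [T [A ( [T [A b]] )] -> [T [A bool]]]]

T -> A '->' T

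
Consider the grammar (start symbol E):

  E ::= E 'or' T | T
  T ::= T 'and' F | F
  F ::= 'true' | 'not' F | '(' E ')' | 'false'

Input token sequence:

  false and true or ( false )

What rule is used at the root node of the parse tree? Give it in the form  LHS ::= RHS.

[E [E [T [T [F false]] and [F true]]] or [T [F ( [E [T [F false]]] )]]]

E ::= E 'or' T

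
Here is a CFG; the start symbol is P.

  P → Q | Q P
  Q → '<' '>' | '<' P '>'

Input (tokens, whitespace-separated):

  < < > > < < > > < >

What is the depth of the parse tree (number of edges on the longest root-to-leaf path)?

[P [Q < [P [Q < >]] >] [P [Q < [P [Q < >]] >] [P [Q < >]]]]

5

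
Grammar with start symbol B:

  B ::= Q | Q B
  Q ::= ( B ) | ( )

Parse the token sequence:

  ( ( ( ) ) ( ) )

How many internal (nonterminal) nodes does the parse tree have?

[B [Q ( [B [Q ( [B [Q ( )]] )] [B [Q ( )]]] )]]

8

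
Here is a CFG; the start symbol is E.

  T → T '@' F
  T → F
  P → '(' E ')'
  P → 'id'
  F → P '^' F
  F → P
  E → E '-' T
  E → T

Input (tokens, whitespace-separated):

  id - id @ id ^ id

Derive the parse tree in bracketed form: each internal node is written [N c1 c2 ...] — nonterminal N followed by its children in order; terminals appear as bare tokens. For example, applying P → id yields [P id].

[E [E [T [F [P id]]]] - [T [T [F [P id]]] @ [F [P id] ^ [F [P id]]]]]

E
E - T
T - T
F - T
P - T
id - T
id - T @ F
id - F @ F
id - P @ F
id - id @ F
id - id @ P ^ F
id - id @ id ^ F
id - id @ id ^ P
id - id @ id ^ id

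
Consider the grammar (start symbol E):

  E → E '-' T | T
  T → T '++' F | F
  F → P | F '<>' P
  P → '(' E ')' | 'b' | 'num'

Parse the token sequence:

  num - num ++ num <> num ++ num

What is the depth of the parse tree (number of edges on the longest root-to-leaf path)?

6

[E [E [T [F [P num]]]] - [T [T [T [F [P num]]] ++ [F [F [P num]] <> [P num]]] ++ [F [P num]]]]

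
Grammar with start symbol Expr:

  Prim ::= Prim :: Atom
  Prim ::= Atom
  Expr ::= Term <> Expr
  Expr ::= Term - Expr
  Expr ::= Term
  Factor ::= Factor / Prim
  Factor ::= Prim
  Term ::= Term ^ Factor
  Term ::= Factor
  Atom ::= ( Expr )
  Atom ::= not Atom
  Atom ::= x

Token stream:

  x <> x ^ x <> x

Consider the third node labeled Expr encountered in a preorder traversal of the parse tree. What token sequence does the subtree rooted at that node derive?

x

[Expr [Term [Factor [Prim [Atom x]]]] <> [Expr [Term [Term [Factor [Prim [Atom x]]]] ^ [Factor [Prim [Atom x]]]] <> [Expr [Term [Factor [Prim [Atom x]]]]]]]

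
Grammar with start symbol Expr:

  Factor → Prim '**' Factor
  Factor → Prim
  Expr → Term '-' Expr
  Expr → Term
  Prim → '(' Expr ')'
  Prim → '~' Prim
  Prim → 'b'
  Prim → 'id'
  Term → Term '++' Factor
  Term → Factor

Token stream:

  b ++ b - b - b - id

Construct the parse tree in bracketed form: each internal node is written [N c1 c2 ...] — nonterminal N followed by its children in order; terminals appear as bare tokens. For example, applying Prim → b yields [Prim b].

[Expr [Term [Term [Factor [Prim b]]] ++ [Factor [Prim b]]] - [Expr [Term [Factor [Prim b]]] - [Expr [Term [Factor [Prim b]]] - [Expr [Term [Factor [Prim id]]]]]]]

Expr
Term - Expr
Term ++ Factor - Expr
Factor ++ Factor - Expr
Prim ++ Factor - Expr
b ++ Factor - Expr
b ++ Prim - Expr
b ++ b - Expr
b ++ b - Term - Expr
b ++ b - Factor - Expr
b ++ b - Prim - Expr
b ++ b - b - Expr
b ++ b - b - Term - Expr
b ++ b - b - Factor - Expr
b ++ b - b - Prim - Expr
b ++ b - b - b - Expr
b ++ b - b - b - Term
b ++ b - b - b - Factor
b ++ b - b - b - Prim
b ++ b - b - b - id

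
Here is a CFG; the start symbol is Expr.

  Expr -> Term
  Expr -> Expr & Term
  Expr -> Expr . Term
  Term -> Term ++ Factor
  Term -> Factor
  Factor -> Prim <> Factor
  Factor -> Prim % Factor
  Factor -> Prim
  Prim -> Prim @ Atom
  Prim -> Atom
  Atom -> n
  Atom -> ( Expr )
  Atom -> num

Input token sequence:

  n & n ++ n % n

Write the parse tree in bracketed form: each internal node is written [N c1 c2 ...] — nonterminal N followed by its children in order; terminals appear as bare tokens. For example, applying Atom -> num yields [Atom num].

Expr
Expr & Term
Term & Term
Factor & Term
Prim & Term
Atom & Term
n & Term
n & Term ++ Factor
n & Factor ++ Factor
n & Prim ++ Factor
n & Atom ++ Factor
n & n ++ Factor
n & n ++ Prim % Factor
n & n ++ Atom % Factor
n & n ++ n % Factor
n & n ++ n % Prim
n & n ++ n % Atom
n & n ++ n % n

[Expr [Expr [Term [Factor [Prim [Atom n]]]]] & [Term [Term [Factor [Prim [Atom n]]]] ++ [Factor [Prim [Atom n]] % [Factor [Prim [Atom n]]]]]]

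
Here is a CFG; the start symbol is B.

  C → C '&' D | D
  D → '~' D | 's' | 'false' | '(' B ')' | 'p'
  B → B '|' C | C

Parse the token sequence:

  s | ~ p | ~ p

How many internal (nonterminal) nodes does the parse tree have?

11

[B [B [B [C [D s]]] | [C [D ~ [D p]]]] | [C [D ~ [D p]]]]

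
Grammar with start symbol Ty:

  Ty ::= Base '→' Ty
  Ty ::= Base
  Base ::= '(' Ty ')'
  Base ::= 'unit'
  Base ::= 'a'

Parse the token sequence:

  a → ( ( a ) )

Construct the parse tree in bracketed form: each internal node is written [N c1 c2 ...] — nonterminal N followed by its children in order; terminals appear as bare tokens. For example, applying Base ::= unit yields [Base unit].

Ty
Base → Ty
a → Ty
a → Base
a → ( Ty )
a → ( Base )
a → ( ( Ty ) )
a → ( ( Base ) )
a → ( ( a ) )

[Ty [Base a] → [Ty [Base ( [Ty [Base ( [Ty [Base a]] )]] )]]]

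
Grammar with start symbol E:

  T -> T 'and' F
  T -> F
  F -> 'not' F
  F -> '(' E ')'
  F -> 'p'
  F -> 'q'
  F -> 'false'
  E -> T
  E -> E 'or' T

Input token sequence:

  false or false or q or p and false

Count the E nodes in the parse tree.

4

[E [E [E [E [T [F false]]] or [T [F false]]] or [T [F q]]] or [T [T [F p]] and [F false]]]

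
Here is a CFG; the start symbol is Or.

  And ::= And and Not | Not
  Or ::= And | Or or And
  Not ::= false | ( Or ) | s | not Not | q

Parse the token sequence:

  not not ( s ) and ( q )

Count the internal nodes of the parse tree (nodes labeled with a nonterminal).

13

[Or [And [And [Not not [Not not [Not ( [Or [And [Not s]]] )]]]] and [Not ( [Or [And [Not q]]] )]]]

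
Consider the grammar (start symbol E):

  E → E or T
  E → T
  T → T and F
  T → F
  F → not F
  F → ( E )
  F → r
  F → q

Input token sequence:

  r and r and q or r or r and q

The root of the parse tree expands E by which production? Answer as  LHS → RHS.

[E [E [E [T [T [T [F r]] and [F r]] and [F q]]] or [T [F r]]] or [T [T [F r]] and [F q]]]

E → E or T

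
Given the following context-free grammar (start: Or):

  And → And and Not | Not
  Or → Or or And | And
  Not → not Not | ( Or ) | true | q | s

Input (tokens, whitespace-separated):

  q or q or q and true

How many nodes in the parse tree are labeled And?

[Or [Or [Or [And [Not q]]] or [And [Not q]]] or [And [And [Not q]] and [Not true]]]

4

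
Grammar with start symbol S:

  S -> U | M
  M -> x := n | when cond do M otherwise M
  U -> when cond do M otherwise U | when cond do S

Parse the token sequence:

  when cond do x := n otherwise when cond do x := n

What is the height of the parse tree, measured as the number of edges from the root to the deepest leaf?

5

[S [U when cond do [M x := n] otherwise [U when cond do [S [M x := n]]]]]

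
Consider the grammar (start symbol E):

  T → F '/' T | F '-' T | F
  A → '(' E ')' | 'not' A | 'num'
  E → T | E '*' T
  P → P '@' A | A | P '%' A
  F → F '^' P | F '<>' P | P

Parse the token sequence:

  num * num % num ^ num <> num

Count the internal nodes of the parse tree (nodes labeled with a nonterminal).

[E [E [T [F [P [A num]]]]] * [T [F [F [F [P [P [A num]] % [A num]]] ^ [P [A num]]] <> [P [A num]]]]]

18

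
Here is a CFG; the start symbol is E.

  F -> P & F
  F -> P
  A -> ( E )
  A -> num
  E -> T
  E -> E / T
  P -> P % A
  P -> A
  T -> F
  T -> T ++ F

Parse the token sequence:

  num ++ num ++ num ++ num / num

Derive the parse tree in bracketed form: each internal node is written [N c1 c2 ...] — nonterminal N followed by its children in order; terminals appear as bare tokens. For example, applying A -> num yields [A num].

[E [E [T [T [T [T [F [P [A num]]]] ++ [F [P [A num]]]] ++ [F [P [A num]]]] ++ [F [P [A num]]]]] / [T [F [P [A num]]]]]

E
E / T
T / T
T ++ F / T
T ++ F ++ F / T
T ++ F ++ F ++ F / T
F ++ F ++ F ++ F / T
P ++ F ++ F ++ F / T
A ++ F ++ F ++ F / T
num ++ F ++ F ++ F / T
num ++ P ++ F ++ F / T
num ++ A ++ F ++ F / T
num ++ num ++ F ++ F / T
num ++ num ++ P ++ F / T
num ++ num ++ A ++ F / T
num ++ num ++ num ++ F / T
num ++ num ++ num ++ P / T
num ++ num ++ num ++ A / T
num ++ num ++ num ++ num / T
num ++ num ++ num ++ num / F
num ++ num ++ num ++ num / P
num ++ num ++ num ++ num / A
num ++ num ++ num ++ num / num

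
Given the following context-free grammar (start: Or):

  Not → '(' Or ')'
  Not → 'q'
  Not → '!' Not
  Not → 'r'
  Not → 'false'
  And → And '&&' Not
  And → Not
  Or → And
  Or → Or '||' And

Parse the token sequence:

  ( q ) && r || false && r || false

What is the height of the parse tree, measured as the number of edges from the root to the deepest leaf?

[Or [Or [Or [And [And [Not ( [Or [And [Not q]]] )]] && [Not r]]] || [And [And [Not false]] && [Not r]]] || [And [Not false]]]

9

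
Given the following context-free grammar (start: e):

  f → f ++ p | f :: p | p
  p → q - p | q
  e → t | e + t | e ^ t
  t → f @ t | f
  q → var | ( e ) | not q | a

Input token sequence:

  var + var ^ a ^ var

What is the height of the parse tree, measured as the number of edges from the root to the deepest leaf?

[e [e [e [e [t [f [p [q var]]]]] + [t [f [p [q var]]]]] ^ [t [f [p [q a]]]]] ^ [t [f [p [q var]]]]]

8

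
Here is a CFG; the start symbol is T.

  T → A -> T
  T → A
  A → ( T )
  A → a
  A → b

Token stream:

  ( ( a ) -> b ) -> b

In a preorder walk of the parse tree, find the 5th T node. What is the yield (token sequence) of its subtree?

b

[T [A ( [T [A ( [T [A a]] )] -> [T [A b]]] )] -> [T [A b]]]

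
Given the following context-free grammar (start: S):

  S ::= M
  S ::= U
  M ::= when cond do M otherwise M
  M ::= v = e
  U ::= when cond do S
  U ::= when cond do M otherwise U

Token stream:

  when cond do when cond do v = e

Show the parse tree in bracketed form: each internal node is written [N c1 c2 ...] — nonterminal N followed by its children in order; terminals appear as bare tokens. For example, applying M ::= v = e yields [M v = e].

S
U
when cond do S
when cond do U
when cond do when cond do S
when cond do when cond do M
when cond do when cond do v = e

[S [U when cond do [S [U when cond do [S [M v = e]]]]]]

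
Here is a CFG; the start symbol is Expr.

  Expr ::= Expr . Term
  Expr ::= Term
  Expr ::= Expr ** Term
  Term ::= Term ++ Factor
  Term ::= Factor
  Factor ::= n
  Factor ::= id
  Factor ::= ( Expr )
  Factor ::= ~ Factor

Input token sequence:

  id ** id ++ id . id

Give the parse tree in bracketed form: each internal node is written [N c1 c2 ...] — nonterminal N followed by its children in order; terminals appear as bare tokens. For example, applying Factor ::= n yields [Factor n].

Expr
Expr . Term
Expr ** Term . Term
Term ** Term . Term
Factor ** Term . Term
id ** Term . Term
id ** Term ++ Factor . Term
id ** Factor ++ Factor . Term
id ** id ++ Factor . Term
id ** id ++ id . Term
id ** id ++ id . Factor
id ** id ++ id . id

[Expr [Expr [Expr [Term [Factor id]]] ** [Term [Term [Factor id]] ++ [Factor id]]] . [Term [Factor id]]]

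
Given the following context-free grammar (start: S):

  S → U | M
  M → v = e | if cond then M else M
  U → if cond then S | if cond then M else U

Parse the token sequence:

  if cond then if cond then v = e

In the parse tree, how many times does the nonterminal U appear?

2

[S [U if cond then [S [U if cond then [S [M v = e]]]]]]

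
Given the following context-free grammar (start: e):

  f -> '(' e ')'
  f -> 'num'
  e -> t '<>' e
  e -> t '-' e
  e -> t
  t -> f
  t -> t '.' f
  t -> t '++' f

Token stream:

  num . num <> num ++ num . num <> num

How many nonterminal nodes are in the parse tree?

15

[e [t [t [f num]] . [f num]] <> [e [t [t [t [f num]] ++ [f num]] . [f num]] <> [e [t [f num]]]]]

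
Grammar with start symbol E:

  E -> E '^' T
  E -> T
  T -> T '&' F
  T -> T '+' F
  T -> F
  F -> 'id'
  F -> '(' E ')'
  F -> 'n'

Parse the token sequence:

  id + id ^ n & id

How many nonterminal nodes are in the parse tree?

10

[E [E [T [T [F id]] + [F id]]] ^ [T [T [F n]] & [F id]]]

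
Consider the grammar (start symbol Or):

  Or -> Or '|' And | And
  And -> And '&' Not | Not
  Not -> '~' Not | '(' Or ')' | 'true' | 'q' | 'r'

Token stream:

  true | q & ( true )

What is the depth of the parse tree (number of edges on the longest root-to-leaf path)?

6

[Or [Or [And [Not true]]] | [And [And [Not q]] & [Not ( [Or [And [Not true]]] )]]]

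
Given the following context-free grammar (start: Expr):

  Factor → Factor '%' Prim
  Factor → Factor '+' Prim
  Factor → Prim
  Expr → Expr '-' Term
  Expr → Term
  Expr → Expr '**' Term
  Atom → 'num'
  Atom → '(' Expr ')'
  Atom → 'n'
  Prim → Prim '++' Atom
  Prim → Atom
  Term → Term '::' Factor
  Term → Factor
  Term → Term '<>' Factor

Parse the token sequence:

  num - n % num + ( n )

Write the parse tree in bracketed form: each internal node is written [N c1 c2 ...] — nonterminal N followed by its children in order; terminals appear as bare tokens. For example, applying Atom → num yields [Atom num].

Expr
Expr - Term
Term - Term
Factor - Term
Prim - Term
Atom - Term
num - Term
num - Factor
num - Factor + Prim
num - Factor % Prim + Prim
num - Prim % Prim + Prim
num - Atom % Prim + Prim
num - n % Prim + Prim
num - n % Atom + Prim
num - n % num + Prim
num - n % num + Atom
num - n % num + ( Expr )
num - n % num + ( Term )
num - n % num + ( Factor )
num - n % num + ( Prim )
num - n % num + ( Atom )
num - n % num + ( n )

[Expr [Expr [Term [Factor [Prim [Atom num]]]]] - [Term [Factor [Factor [Factor [Prim [Atom n]]] % [Prim [Atom num]]] + [Prim [Atom ( [Expr [Term [Factor [Prim [Atom n]]]]] )]]]]]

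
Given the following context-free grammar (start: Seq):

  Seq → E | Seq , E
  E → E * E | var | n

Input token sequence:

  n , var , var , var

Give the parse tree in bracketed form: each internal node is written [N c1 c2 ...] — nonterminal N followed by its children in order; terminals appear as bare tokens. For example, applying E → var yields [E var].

Seq
Seq , E
Seq , E , E
Seq , E , E , E
E , E , E , E
n , E , E , E
n , var , E , E
n , var , var , E
n , var , var , var

[Seq [Seq [Seq [Seq [E n]] , [E var]] , [E var]] , [E var]]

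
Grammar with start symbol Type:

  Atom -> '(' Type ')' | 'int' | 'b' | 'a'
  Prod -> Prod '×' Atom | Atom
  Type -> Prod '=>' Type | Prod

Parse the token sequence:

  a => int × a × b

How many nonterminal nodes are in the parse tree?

10

[Type [Prod [Atom a]] => [Type [Prod [Prod [Prod [Atom int]] × [Atom a]] × [Atom b]]]]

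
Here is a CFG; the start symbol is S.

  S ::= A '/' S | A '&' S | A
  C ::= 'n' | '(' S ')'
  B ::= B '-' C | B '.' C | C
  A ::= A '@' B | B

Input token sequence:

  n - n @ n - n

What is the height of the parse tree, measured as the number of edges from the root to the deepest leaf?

6

[S [A [A [B [B [C n]] - [C n]]] @ [B [B [C n]] - [C n]]]]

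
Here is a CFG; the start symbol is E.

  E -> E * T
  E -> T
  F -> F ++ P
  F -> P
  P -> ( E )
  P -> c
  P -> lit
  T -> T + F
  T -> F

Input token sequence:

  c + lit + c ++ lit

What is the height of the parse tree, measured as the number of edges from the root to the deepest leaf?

[E [T [T [T [F [P c]]] + [F [P lit]]] + [F [F [P c]] ++ [P lit]]]]

6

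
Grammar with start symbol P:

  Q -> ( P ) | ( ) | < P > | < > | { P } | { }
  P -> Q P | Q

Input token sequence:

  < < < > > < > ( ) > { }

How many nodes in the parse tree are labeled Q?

[P [Q < [P [Q < [P [Q < >]] >] [P [Q < >] [P [Q ( )]]]] >] [P [Q { }]]]

6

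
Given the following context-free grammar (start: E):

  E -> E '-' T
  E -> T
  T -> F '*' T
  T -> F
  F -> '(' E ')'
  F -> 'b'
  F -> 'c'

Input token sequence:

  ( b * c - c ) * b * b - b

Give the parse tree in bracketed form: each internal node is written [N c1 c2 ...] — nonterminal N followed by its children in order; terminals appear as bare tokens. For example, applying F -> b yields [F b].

E
E - T
T - T
F * T - T
( E ) * T - T
( E - T ) * T - T
( T - T ) * T - T
( F * T - T ) * T - T
( b * T - T ) * T - T
( b * F - T ) * T - T
( b * c - T ) * T - T
( b * c - F ) * T - T
( b * c - c ) * T - T
( b * c - c ) * F * T - T
( b * c - c ) * b * T - T
( b * c - c ) * b * F - T
( b * c - c ) * b * b - T
( b * c - c ) * b * b - F
( b * c - c ) * b * b - b

[E [E [T [F ( [E [E [T [F b] * [T [F c]]]] - [T [F c]]] )] * [T [F b] * [T [F b]]]]] - [T [F b]]]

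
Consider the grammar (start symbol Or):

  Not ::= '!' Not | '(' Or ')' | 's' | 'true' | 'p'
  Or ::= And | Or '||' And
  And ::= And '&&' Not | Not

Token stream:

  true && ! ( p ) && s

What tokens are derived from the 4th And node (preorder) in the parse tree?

p

[Or [And [And [And [Not true]] && [Not ! [Not ( [Or [And [Not p]]] )]]] && [Not s]]]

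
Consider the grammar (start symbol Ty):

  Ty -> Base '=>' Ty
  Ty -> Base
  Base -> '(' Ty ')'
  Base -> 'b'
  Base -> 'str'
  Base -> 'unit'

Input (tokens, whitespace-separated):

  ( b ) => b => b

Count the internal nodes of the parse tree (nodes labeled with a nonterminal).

8

[Ty [Base ( [Ty [Base b]] )] => [Ty [Base b] => [Ty [Base b]]]]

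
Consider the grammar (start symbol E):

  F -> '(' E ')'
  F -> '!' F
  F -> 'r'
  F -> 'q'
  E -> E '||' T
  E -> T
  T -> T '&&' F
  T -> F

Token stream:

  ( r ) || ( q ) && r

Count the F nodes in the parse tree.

[E [E [T [F ( [E [T [F r]]] )]]] || [T [T [F ( [E [T [F q]]] )]] && [F r]]]

5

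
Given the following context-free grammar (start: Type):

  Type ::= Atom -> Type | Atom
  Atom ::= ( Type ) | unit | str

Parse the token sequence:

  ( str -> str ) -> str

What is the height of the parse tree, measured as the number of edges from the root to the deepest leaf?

5

[Type [Atom ( [Type [Atom str] -> [Type [Atom str]]] )] -> [Type [Atom str]]]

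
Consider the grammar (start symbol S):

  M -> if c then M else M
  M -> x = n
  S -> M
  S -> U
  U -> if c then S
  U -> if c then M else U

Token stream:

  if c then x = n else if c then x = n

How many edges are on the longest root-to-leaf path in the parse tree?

[S [U if c then [M x = n] else [U if c then [S [M x = n]]]]]

5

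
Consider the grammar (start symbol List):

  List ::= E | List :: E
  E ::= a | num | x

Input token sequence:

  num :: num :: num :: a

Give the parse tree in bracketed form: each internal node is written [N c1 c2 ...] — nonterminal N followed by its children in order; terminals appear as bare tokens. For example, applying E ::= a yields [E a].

List
List :: E
List :: E :: E
List :: E :: E :: E
E :: E :: E :: E
num :: E :: E :: E
num :: num :: E :: E
num :: num :: num :: E
num :: num :: num :: a

[List [List [List [List [E num]] :: [E num]] :: [E num]] :: [E a]]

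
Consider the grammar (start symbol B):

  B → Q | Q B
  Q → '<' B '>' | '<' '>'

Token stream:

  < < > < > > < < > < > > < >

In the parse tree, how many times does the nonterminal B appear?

7

[B [Q < [B [Q < >] [B [Q < >]]] >] [B [Q < [B [Q < >] [B [Q < >]]] >] [B [Q < >]]]]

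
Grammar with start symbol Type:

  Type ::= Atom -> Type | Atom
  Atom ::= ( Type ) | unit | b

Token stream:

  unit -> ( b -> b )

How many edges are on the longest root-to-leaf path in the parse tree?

[Type [Atom unit] -> [Type [Atom ( [Type [Atom b] -> [Type [Atom b]]] )]]]

6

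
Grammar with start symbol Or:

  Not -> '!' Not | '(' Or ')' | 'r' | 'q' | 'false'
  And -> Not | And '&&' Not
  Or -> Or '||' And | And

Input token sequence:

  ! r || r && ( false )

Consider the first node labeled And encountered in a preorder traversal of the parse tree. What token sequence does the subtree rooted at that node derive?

! r

[Or [Or [And [Not ! [Not r]]]] || [And [And [Not r]] && [Not ( [Or [And [Not false]]] )]]]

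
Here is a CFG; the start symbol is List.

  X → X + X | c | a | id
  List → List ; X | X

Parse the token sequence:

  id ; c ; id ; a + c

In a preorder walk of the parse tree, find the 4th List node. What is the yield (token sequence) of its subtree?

id

[List [List [List [List [X id]] ; [X c]] ; [X id]] ; [X [X a] + [X c]]]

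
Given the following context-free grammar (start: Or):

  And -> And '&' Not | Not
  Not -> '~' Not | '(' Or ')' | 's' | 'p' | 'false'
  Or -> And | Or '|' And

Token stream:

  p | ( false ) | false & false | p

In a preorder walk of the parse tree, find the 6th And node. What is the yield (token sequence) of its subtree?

p

[Or [Or [Or [Or [And [Not p]]] | [And [Not ( [Or [And [Not false]]] )]]] | [And [And [Not false]] & [Not false]]] | [And [Not p]]]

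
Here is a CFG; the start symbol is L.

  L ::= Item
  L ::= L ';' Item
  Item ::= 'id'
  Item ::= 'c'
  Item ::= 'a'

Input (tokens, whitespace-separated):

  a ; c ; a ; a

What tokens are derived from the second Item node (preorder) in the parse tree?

[L [L [L [L [Item a]] ; [Item c]] ; [Item a]] ; [Item a]]

c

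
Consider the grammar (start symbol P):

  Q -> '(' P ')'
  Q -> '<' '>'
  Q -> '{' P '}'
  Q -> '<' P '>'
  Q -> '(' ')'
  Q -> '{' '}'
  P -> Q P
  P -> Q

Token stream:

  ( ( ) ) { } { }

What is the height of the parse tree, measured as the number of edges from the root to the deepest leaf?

4

[P [Q ( [P [Q ( )]] )] [P [Q { }] [P [Q { }]]]]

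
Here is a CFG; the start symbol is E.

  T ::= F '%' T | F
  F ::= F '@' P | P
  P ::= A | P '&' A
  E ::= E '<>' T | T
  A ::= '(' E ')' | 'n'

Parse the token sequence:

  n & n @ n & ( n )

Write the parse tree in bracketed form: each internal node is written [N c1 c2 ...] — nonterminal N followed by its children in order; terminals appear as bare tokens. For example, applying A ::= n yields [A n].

E
T
F
F @ P
P @ P
P & A @ P
A & A @ P
n & A @ P
n & n @ P
n & n @ P & A
n & n @ A & A
n & n @ n & A
n & n @ n & ( E )
n & n @ n & ( T )
n & n @ n & ( F )
n & n @ n & ( P )
n & n @ n & ( A )
n & n @ n & ( n )

[E [T [F [F [P [P [A n]] & [A n]]] @ [P [P [A n]] & [A ( [E [T [F [P [A n]]]]] )]]]]]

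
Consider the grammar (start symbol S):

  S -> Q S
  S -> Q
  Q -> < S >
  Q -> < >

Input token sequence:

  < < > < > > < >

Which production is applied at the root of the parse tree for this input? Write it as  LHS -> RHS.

[S [Q < [S [Q < >] [S [Q < >]]] >] [S [Q < >]]]

S -> Q S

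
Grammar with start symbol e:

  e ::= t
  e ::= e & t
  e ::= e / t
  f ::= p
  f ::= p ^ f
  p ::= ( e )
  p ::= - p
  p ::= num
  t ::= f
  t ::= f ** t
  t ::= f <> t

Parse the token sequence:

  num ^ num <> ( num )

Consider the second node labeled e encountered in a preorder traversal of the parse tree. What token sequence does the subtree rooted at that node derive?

num

[e [t [f [p num] ^ [f [p num]]] <> [t [f [p ( [e [t [f [p num]]]] )]]]]]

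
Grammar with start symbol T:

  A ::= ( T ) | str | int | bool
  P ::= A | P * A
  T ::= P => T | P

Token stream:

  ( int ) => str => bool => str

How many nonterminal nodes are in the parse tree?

15

[T [P [A ( [T [P [A int]]] )]] => [T [P [A str]] => [T [P [A bool]] => [T [P [A str]]]]]]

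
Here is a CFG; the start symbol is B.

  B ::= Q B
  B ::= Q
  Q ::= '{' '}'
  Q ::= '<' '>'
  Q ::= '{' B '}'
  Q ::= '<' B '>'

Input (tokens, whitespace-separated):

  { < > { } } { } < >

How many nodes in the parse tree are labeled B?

[B [Q { [B [Q < >] [B [Q { }]]] }] [B [Q { }] [B [Q < >]]]]

5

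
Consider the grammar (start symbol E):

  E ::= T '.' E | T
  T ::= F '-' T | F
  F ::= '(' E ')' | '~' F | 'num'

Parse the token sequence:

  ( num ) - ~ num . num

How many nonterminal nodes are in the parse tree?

[E [T [F ( [E [T [F num]]] )] - [T [F ~ [F num]]]] . [E [T [F num]]]]

12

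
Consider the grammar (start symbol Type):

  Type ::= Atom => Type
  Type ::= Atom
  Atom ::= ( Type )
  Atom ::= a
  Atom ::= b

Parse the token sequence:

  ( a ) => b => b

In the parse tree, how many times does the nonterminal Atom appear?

[Type [Atom ( [Type [Atom a]] )] => [Type [Atom b] => [Type [Atom b]]]]

4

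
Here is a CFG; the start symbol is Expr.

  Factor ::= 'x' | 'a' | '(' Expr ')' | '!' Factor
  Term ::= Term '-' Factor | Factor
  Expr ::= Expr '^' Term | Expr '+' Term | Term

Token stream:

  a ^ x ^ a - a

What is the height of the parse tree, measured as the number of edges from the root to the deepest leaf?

5

[Expr [Expr [Expr [Term [Factor a]]] ^ [Term [Factor x]]] ^ [Term [Term [Factor a]] - [Factor a]]]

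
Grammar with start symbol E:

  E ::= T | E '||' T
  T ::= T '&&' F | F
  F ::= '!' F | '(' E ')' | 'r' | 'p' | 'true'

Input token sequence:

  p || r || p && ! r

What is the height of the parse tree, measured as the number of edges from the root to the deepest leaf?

[E [E [E [T [F p]]] || [T [F r]]] || [T [T [F p]] && [F ! [F r]]]]

5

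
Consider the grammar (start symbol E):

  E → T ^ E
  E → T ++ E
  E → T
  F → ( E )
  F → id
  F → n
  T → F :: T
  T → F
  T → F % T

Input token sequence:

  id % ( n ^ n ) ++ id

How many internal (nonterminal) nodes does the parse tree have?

14

[E [T [F id] % [T [F ( [E [T [F n]] ^ [E [T [F n]]]] )]]] ++ [E [T [F id]]]]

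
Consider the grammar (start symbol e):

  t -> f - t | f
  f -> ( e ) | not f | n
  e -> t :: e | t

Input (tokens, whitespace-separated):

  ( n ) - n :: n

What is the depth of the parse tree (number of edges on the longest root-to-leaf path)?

6

[e [t [f ( [e [t [f n]]] )] - [t [f n]]] :: [e [t [f n]]]]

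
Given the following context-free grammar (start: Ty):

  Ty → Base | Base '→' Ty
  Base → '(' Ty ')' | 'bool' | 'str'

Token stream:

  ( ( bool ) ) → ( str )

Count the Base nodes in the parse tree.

5

[Ty [Base ( [Ty [Base ( [Ty [Base bool]] )]] )] → [Ty [Base ( [Ty [Base str]] )]]]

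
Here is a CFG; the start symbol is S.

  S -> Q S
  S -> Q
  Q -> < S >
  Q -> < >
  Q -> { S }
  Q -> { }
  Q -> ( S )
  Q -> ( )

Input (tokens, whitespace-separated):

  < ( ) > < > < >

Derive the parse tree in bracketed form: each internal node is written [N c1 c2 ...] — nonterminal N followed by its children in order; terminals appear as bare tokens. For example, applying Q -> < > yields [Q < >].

S
Q S
< S > S
< Q > S
< ( ) > S
< ( ) > Q S
< ( ) > < > S
< ( ) > < > Q
< ( ) > < > < >

[S [Q < [S [Q ( )]] >] [S [Q < >] [S [Q < >]]]]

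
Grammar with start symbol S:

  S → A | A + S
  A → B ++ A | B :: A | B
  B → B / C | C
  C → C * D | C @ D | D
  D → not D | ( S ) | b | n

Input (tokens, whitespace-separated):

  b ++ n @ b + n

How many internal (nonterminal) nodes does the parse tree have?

16

[S [A [B [C [D b]]] ++ [A [B [C [C [D n]] @ [D b]]]]] + [S [A [B [C [D n]]]]]]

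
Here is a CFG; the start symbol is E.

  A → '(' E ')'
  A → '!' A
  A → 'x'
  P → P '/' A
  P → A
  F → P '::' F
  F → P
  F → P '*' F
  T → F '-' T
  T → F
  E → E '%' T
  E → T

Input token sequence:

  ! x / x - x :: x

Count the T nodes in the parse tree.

2

[E [T [F [P [P [A ! [A x]]] / [A x]]] - [T [F [P [A x]] :: [F [P [A x]]]]]]]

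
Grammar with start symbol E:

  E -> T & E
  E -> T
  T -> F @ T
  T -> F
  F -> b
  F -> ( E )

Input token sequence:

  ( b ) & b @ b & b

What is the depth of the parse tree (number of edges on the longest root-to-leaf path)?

6

[E [T [F ( [E [T [F b]]] )]] & [E [T [F b] @ [T [F b]]] & [E [T [F b]]]]]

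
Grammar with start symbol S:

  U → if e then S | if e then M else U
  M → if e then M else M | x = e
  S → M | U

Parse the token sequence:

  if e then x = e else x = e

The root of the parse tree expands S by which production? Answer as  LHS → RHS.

[S [M if e then [M x = e] else [M x = e]]]

S → M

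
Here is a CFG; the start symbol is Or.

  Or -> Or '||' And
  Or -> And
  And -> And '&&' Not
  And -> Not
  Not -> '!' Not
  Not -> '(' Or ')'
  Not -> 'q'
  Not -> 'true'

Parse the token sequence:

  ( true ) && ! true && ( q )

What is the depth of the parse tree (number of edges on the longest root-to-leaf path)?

8

[Or [And [And [And [Not ( [Or [And [Not true]]] )]] && [Not ! [Not true]]] && [Not ( [Or [And [Not q]]] )]]]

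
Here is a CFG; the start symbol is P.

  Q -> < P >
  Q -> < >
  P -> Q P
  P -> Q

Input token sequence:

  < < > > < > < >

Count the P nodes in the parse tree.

[P [Q < [P [Q < >]] >] [P [Q < >] [P [Q < >]]]]

4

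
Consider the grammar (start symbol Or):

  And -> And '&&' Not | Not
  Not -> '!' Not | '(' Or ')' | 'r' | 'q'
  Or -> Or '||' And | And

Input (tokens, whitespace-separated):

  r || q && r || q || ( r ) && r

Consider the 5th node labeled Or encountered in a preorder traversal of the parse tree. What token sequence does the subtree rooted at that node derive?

r

[Or [Or [Or [Or [And [Not r]]] || [And [And [Not q]] && [Not r]]] || [And [Not q]]] || [And [And [Not ( [Or [And [Not r]]] )]] && [Not r]]]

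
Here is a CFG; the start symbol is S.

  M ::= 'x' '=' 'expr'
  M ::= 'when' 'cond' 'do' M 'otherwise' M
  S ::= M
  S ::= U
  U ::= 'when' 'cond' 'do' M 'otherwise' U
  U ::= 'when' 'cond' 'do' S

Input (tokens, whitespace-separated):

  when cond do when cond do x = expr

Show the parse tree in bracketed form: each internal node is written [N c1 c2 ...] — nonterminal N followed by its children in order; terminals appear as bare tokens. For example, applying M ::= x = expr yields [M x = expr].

[S [U when cond do [S [U when cond do [S [M x = expr]]]]]]

S
U
when cond do S
when cond do U
when cond do when cond do S
when cond do when cond do M
when cond do when cond do x = expr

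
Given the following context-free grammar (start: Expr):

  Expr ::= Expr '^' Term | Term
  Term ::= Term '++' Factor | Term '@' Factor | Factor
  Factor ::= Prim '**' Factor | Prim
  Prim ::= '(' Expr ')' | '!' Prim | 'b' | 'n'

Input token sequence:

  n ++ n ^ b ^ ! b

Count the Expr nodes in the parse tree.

[Expr [Expr [Expr [Term [Term [Factor [Prim n]]] ++ [Factor [Prim n]]]] ^ [Term [Factor [Prim b]]]] ^ [Term [Factor [Prim ! [Prim b]]]]]

3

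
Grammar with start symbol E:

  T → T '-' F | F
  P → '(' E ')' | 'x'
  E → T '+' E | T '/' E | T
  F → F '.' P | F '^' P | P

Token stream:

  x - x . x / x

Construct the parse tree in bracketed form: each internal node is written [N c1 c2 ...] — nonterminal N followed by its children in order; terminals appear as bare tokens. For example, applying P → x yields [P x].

[E [T [T [F [P x]]] - [F [F [P x]] . [P x]]] / [E [T [F [P x]]]]]

E
T / E
T - F / E
F - F / E
P - F / E
x - F / E
x - F . P / E
x - P . P / E
x - x . P / E
x - x . x / E
x - x . x / T
x - x . x / F
x - x . x / P
x - x . x / x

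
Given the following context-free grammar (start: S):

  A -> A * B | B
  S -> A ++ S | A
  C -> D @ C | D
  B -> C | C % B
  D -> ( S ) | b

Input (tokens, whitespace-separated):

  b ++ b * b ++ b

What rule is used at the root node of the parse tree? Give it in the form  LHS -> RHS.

[S [A [B [C [D b]]]] ++ [S [A [A [B [C [D b]]]] * [B [C [D b]]]] ++ [S [A [B [C [D b]]]]]]]

S -> A ++ S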